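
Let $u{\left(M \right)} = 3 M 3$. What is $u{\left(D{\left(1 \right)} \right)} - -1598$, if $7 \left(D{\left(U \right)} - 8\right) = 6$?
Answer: $\frac{11744}{7} \approx 1677.7$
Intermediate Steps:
$D{\left(U \right)} = \frac{62}{7}$ ($D{\left(U \right)} = 8 + \frac{1}{7} \cdot 6 = 8 + \frac{6}{7} = \frac{62}{7}$)
$u{\left(M \right)} = 9 M$
$u{\left(D{\left(1 \right)} \right)} - -1598 = 9 \cdot \frac{62}{7} - -1598 = \frac{558}{7} + 1598 = \frac{11744}{7}$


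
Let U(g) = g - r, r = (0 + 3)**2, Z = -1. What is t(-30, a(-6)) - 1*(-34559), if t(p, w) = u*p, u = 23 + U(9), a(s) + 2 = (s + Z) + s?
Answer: 33869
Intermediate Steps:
r = 9 (r = 3**2 = 9)
a(s) = -3 + 2*s (a(s) = -2 + ((s - 1) + s) = -2 + ((-1 + s) + s) = -2 + (-1 + 2*s) = -3 + 2*s)
U(g) = -9 + g (U(g) = g - 1*9 = g - 9 = -9 + g)
u = 23 (u = 23 + (-9 + 9) = 23 + 0 = 23)
t(p, w) = 23*p
t(-30, a(-6)) - 1*(-34559) = 23*(-30) - 1*(-34559) = -690 + 34559 = 33869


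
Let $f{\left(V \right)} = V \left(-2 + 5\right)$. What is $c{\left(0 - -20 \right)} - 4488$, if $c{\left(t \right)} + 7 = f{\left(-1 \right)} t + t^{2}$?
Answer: $-4155$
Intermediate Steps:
$f{\left(V \right)} = 3 V$ ($f{\left(V \right)} = V 3 = 3 V$)
$c{\left(t \right)} = -7 + t^{2} - 3 t$ ($c{\left(t \right)} = -7 + \left(3 \left(-1\right) t + t^{2}\right) = -7 + \left(- 3 t + t^{2}\right) = -7 + \left(t^{2} - 3 t\right) = -7 + t^{2} - 3 t$)
$c{\left(0 - -20 \right)} - 4488 = \left(-7 + \left(0 - -20\right)^{2} - 3 \left(0 - -20\right)\right) - 4488 = \left(-7 + \left(0 + 20\right)^{2} - 3 \left(0 + 20\right)\right) - 4488 = \left(-7 + 20^{2} - 60\right) - 4488 = \left(-7 + 400 - 60\right) - 4488 = 333 - 4488 = -4155$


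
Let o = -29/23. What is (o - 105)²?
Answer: 5973136/529 ≈ 11291.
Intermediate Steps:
o = -29/23 (o = -29*1/23 = -29/23 ≈ -1.2609)
(o - 105)² = (-29/23 - 105)² = (-2444/23)² = 5973136/529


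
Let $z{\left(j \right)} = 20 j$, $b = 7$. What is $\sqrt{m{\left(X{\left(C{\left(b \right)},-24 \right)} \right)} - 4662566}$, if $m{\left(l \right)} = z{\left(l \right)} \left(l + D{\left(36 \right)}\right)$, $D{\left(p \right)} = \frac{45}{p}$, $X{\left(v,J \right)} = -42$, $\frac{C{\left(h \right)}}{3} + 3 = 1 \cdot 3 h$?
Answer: $4 i \sqrt{289271} \approx 2151.4 i$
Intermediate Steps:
$C{\left(h \right)} = -9 + 9 h$ ($C{\left(h \right)} = -9 + 3 \cdot 1 \cdot 3 h = -9 + 3 \cdot 3 h = -9 + 9 h$)
$m{\left(l \right)} = 20 l \left(\frac{5}{4} + l\right)$ ($m{\left(l \right)} = 20 l \left(l + \frac{45}{36}\right) = 20 l \left(l + 45 \cdot \frac{1}{36}\right) = 20 l \left(l + \frac{5}{4}\right) = 20 l \left(\frac{5}{4} + l\right)$)
$\sqrt{m{\left(X{\left(C{\left(b \right)},-24 \right)} \right)} - 4662566} = \sqrt{5 \left(-42\right) \left(5 + 4 \left(-42\right)\right) - 4662566} = \sqrt{5 \left(-42\right) \left(5 - 168\right) - 4662566} = \sqrt{5 \left(-42\right) \left(-163\right) - 4662566} = \sqrt{34230 - 4662566} = \sqrt{-4628336} = 4 i \sqrt{289271}$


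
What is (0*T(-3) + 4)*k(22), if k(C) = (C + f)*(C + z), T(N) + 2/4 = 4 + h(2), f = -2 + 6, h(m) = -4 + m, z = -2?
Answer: 2080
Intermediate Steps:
f = 4
T(N) = 3/2 (T(N) = -½ + (4 + (-4 + 2)) = -½ + (4 - 2) = -½ + 2 = 3/2)
k(C) = (-2 + C)*(4 + C) (k(C) = (C + 4)*(C - 2) = (4 + C)*(-2 + C) = (-2 + C)*(4 + C))
(0*T(-3) + 4)*k(22) = (0*(3/2) + 4)*(-8 + 22² + 2*22) = (0 + 4)*(-8 + 484 + 44) = 4*520 = 2080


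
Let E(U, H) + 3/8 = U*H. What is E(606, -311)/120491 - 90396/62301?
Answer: -60356128173/20017892776 ≈ -3.0151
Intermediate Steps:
E(U, H) = -3/8 + H*U (E(U, H) = -3/8 + U*H = -3/8 + H*U)
E(606, -311)/120491 - 90396/62301 = (-3/8 - 311*606)/120491 - 90396/62301 = (-3/8 - 188466)*(1/120491) - 90396*1/62301 = -1507731/8*1/120491 - 30132/20767 = -1507731/963928 - 30132/20767 = -60356128173/20017892776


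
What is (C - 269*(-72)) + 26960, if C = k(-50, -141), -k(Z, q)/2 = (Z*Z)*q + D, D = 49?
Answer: 751230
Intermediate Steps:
k(Z, q) = -98 - 2*q*Z**2 (k(Z, q) = -2*((Z*Z)*q + 49) = -2*(Z**2*q + 49) = -2*(q*Z**2 + 49) = -2*(49 + q*Z**2) = -98 - 2*q*Z**2)
C = 704902 (C = -98 - 2*(-141)*(-50)**2 = -98 - 2*(-141)*2500 = -98 + 705000 = 704902)
(C - 269*(-72)) + 26960 = (704902 - 269*(-72)) + 26960 = (704902 + 19368) + 26960 = 724270 + 26960 = 751230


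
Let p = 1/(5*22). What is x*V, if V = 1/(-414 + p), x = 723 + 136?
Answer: -94490/45539 ≈ -2.0749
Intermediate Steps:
p = 1/110 ≈ 0.0090909
x = 859
V = -110/45539 (V = 1/(-414 + 1/110) = 1/(-45539/110) = -110/45539 ≈ -0.0024155)
x*V = 859*(-110/45539) = -94490/45539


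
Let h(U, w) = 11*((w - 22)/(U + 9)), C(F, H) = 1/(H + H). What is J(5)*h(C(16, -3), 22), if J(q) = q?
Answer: 0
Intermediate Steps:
C(F, H) = 1/(2*H)
h(U, w) = 11*(-22 + w)/(9 + U) (h(U, w) = 11*((-22 + w)/(9 + U)) = 11*(-22 + w)/(9 + U))
J(5)*h(C(16, -3), 22) = 5*(11*(-22 + 22)/(9 + (1/2)/(-3))) = 5*(11*0/(9 + (1/2)*(-1/3))) = 5*(11*0/(9 - 1/6)) = 5*(11*0/(53/6)) = 5*(11*(6/53)*0) = 5*0 = 0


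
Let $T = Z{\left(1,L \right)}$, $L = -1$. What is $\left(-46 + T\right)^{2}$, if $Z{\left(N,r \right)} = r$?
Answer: $2209$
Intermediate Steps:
$T = -1$
$\left(-46 + T\right)^{2} = \left(-46 - 1\right)^{2} = \left(-47\right)^{2} = 2209$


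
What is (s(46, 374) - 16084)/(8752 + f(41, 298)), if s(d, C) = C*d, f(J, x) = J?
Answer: 1120/8793 ≈ 0.12737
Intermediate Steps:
(s(46, 374) - 16084)/(8752 + f(41, 298)) = (374*46 - 16084)/(8752 + 41) = (17204 - 16084)/8793 = 1120*(1/8793) = 1120/8793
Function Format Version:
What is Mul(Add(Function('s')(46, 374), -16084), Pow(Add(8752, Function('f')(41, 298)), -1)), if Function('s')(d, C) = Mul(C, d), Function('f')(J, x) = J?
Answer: Rational(1120, 8793) ≈ 0.12737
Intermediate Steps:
Mul(Add(Function('s')(46, 374), -16084), Pow(Add(8752, Function('f')(41, 298)), -1)) = Mul(Add(Mul(374, 46), -16084), Pow(Add(8752, 41), -1)) = Mul(Add(17204, -16084), Pow(8793, -1)) = Mul(1120, Rational(1, 8793)) = Rational(1120, 8793)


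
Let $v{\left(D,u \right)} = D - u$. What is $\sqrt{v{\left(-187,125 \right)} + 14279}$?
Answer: $\sqrt{13967} \approx 118.18$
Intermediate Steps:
$\sqrt{v{\left(-187,125 \right)} + 14279} = \sqrt{\left(-187 - 125\right) + 14279} = \sqrt{-312 + 14279} = \sqrt{13967}$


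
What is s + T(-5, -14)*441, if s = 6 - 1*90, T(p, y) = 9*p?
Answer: -19929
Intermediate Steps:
s = -84 (s = 6 - 90 = -84)
s + T(-5, -14)*441 = -84 + (9*(-5))*441 = -84 - 45*441 = -84 - 19845 = -19929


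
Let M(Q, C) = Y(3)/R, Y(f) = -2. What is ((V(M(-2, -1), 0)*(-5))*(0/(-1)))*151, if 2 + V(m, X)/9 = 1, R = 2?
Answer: 0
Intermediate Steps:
M(Q, C) = -1 (M(Q, C) = -2/2 = -2*½ = -1)
V(m, X) = -9 (V(m, X) = -18 + 9*1 = -18 + 9 = -9)
((V(M(-2, -1), 0)*(-5))*(0/(-1)))*151 = ((-9*(-5))*(0/(-1)))*151 = (45*(0*(-1)))*151 = (45*0)*151 = 0*151 = 0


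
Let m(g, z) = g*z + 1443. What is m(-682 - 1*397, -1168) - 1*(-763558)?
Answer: 2025273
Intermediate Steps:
m(g, z) = 1443 + g*z
m(-682 - 1*397, -1168) - 1*(-763558) = (1443 + (-682 - 1*397)*(-1168)) - 1*(-763558) = (1443 + (-682 - 397)*(-1168)) + 763558 = (1443 - 1079*(-1168)) + 763558 = (1443 + 1260272) + 763558 = 1261715 + 763558 = 2025273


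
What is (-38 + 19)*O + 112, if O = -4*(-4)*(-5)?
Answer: 1632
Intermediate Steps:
O = -80 (O = 16*(-5) = -80)
(-38 + 19)*O + 112 = (-38 + 19)*(-80) + 112 = -19*(-80) + 112 = 1520 + 112 = 1632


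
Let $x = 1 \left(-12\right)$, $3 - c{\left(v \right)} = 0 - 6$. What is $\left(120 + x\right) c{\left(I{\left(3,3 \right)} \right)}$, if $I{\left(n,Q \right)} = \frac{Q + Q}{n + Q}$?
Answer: $972$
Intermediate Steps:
$I{\left(n,Q \right)} = \frac{2 Q}{Q + n}$
$c{\left(v \right)} = 9$ ($c{\left(v \right)} = 3 - \left(0 - 6\right) = 3 - -6 = 3 + 6 = 9$)
$x = -12$
$\left(120 + x\right) c{\left(I{\left(3,3 \right)} \right)} = \left(120 - 12\right) 9 = 108 \cdot 9 = 972$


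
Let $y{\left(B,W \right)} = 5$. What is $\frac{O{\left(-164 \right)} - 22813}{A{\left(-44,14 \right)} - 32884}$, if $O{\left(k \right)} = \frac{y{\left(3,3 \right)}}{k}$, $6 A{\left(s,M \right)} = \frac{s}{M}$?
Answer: $\frac{78568077}{113254300} \approx 0.69373$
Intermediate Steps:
$A{\left(s,M \right)} = \frac{s}{6 M}$ ($A{\left(s,M \right)} = \frac{s \frac{1}{M}}{6} = \frac{s}{6 M}$)
$O{\left(k \right)} = \frac{5}{k}$
$\frac{O{\left(-164 \right)} - 22813}{A{\left(-44,14 \right)} - 32884} = \frac{\frac{5}{-164} - 22813}{\frac{1}{6} \left(-44\right) \frac{1}{14} - 32884} = \frac{5 \left(- \frac{1}{164}\right) - 22813}{\frac{1}{6} \left(-44\right) \frac{1}{14} - 32884} = \frac{- \frac{5}{164} - 22813}{- \frac{11}{21} - 32884} = - \frac{3741337}{164 \left(- \frac{690575}{21}\right)} = \left(- \frac{3741337}{164}\right) \left(- \frac{21}{690575}\right) = \frac{78568077}{113254300}$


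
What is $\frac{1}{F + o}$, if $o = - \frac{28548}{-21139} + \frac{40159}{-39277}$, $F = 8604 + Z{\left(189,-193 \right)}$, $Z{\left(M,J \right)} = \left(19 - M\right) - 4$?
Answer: $\frac{118610929}{999929039855} \approx 0.00011862$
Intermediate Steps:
$Z{\left(M,J \right)} = 15 - M$ ($Z{\left(M,J \right)} = \left(19 - M\right) - 4 = 15 - M$)
$F = 8430$ ($F = 8604 + \left(15 - 189\right) = 8604 - 174 = 8430$)
$o = \frac{38908385}{118610929}$ ($o = \left(-28548\right) \left(- \frac{1}{21139}\right) + 40159 \left(- \frac{1}{39277}\right) = \frac{28548}{21139} - \frac{5737}{5611} = \frac{38908385}{118610929} \approx 0.32803$)
$\frac{1}{F + o} = \frac{1}{8430 + \frac{38908385}{118610929}} = \frac{1}{\frac{999929039855}{118610929}} = \frac{118610929}{999929039855}$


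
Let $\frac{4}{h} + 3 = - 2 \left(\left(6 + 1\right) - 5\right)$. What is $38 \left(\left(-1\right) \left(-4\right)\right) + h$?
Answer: $\frac{1060}{7} \approx 151.43$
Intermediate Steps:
$h = - \frac{4}{7}$ ($h = \frac{4}{-3 - 2 \left(\left(6 + 1\right) - 5\right)} = \frac{4}{-3 - 2 \left(7 - 5\right)} = \frac{4}{-3 - 4} = \frac{4}{-7} = 4 \left(- \frac{1}{7}\right) = - \frac{4}{7} \approx -0.57143$)
$38 \left(\left(-1\right) \left(-4\right)\right) + h = 38 \left(\left(-1\right) \left(-4\right)\right) - \frac{4}{7} = 38 \cdot 4 - \frac{4}{7} = 152 - \frac{4}{7} = \frac{1060}{7}$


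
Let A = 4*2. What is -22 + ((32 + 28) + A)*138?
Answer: 9362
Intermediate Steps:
A = 8
-22 + ((32 + 28) + A)*138 = -22 + ((32 + 28) + 8)*138 = -22 + (60 + 8)*138 = -22 + 68*138 = -22 + 9384 = 9362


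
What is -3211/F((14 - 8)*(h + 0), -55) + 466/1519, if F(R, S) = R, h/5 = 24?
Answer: -4541989/1093680 ≈ -4.1529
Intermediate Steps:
h = 120 (h = 5*24 = 120)
-3211/F((14 - 8)*(h + 0), -55) + 466/1519 = -3211*1/((14 - 8)*(120 + 0)) + 466/1519 = -3211/(6*120) + 466*(1/1519) = -3211/720 + 466/1519 = -4541989/1093680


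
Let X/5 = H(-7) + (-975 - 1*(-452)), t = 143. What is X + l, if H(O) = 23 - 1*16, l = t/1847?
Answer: -4765117/1847 ≈ -2579.9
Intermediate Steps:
l = 143/1847 ≈ 0.077423
H(O) = 7 (H(O) = 23 - 16 = 7)
X = -2580 (X = 5*(7 + (-975 - 1*(-452))) = 5*(7 + (-975 + 452)) = 5*(7 - 523) = 5*(-516) = -2580)
X + l = -2580 + 143/1847 = -4765117/1847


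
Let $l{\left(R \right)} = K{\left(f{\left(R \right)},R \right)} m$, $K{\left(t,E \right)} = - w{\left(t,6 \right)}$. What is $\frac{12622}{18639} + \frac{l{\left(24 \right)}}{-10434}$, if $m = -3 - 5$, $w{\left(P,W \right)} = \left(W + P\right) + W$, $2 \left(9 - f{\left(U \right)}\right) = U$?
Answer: $\frac{21725990}{32413221} \approx 0.67028$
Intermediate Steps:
$f{\left(U \right)} = 9 - \frac{U}{2}$
$w{\left(P,W \right)} = P + 2 W$ ($w{\left(P,W \right)} = \left(P + W\right) + W = P + 2 W$)
$m = -8$ ($m = -3 - 5 = -8$)
$K{\left(t,E \right)} = -12 - t$ ($K{\left(t,E \right)} = - (t + 2 \cdot 6) = - (t + 12) = - (12 + t) = -12 - t$)
$l{\left(R \right)} = 168 - 4 R$ ($l{\left(R \right)} = \left(-12 - \left(9 - \frac{R}{2}\right)\right) \left(-8\right) = \left(-12 + \left(-9 + \frac{R}{2}\right)\right) \left(-8\right) = \left(-21 + \frac{R}{2}\right) \left(-8\right) = 168 - 4 R$)
$\frac{12622}{18639} + \frac{l{\left(24 \right)}}{-10434} = \frac{12622}{18639} + \frac{168 - 96}{-10434} = 12622 \cdot \frac{1}{18639} + \left(168 - 96\right) \left(- \frac{1}{10434}\right) = \frac{12622}{18639} + 72 \left(- \frac{1}{10434}\right) = \frac{12622}{18639} - \frac{12}{1739} = \frac{21725990}{32413221}$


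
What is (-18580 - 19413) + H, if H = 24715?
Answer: -13278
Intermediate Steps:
(-18580 - 19413) + H = (-18580 - 19413) + 24715 = -37993 + 24715 = -13278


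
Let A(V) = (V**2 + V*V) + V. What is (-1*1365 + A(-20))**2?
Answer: 342225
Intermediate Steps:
A(V) = V + 2*V**2 (A(V) = (V**2 + V**2) + V = 2*V**2 + V = V + 2*V**2)
(-1*1365 + A(-20))**2 = (-1*1365 - 20*(1 + 2*(-20)))**2 = (-1365 - 20*(1 - 40))**2 = (-1365 - 20*(-39))**2 = (-1365 + 780)**2 = (-585)**2 = 342225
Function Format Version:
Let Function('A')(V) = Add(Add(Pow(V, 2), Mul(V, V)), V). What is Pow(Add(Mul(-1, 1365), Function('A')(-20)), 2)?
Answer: 342225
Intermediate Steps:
Function('A')(V) = Add(V, Mul(2, Pow(V, 2))) (Function('A')(V) = Add(Add(Pow(V, 2), Pow(V, 2)), V) = Add(Mul(2, Pow(V, 2)), V) = Add(V, Mul(2, Pow(V, 2))))
Pow(Add(Mul(-1, 1365), Function('A')(-20)), 2) = Pow(Add(Mul(-1, 1365), Mul(-20, Add(1, Mul(2, -20)))), 2) = Pow(Add(-1365, Mul(-20, Add(1, -40))), 2) = Pow(Add(-1365, Mul(-20, -39)), 2) = Pow(Add(-1365, 780), 2) = Pow(-585, 2) = 342225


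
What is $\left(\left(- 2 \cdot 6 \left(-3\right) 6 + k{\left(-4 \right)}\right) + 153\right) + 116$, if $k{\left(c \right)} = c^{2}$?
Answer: $501$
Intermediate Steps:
$\left(\left(- 2 \cdot 6 \left(-3\right) 6 + k{\left(-4 \right)}\right) + 153\right) + 116 = \left(\left(- 2 \cdot 6 \left(-3\right) 6 + \left(-4\right)^{2}\right) + 153\right) + 116 = \left(\left(\left(-2\right) \left(-18\right) 6 + 16\right) + 153\right) + 116 = \left(\left(36 \cdot 6 + 16\right) + 153\right) + 116 = \left(\left(216 + 16\right) + 153\right) + 116 = \left(232 + 153\right) + 116 = 385 + 116 = 501$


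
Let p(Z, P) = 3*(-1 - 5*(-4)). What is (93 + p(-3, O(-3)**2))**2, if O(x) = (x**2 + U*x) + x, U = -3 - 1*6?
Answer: 22500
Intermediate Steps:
U = -9 (U = -3 - 6 = -9)
O(x) = x**2 - 8*x (O(x) = (x**2 - 9*x) + x = x**2 - 8*x)
p(Z, P) = 57 (p(Z, P) = 3*(-1 + 20) = 3*19 = 57)
(93 + p(-3, O(-3)**2))**2 = (93 + 57)**2 = 150**2 = 22500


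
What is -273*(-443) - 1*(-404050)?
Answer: 524989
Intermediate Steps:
-273*(-443) - 1*(-404050) = 120939 + 404050 = 524989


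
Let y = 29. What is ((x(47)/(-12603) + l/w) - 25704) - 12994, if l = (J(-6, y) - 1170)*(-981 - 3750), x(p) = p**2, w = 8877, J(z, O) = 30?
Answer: -1420485650437/37292277 ≈ -38091.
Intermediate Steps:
l = 5393340 (l = (30 - 1170)*(-981 - 3750) = -1140*(-4731) = 5393340)
((x(47)/(-12603) + l/w) - 25704) - 12994 = ((47**2/(-12603) + 5393340/8877) - 25704) - 12994 = ((2209*(-1/12603) + 5393340*(1/8877)) - 25704) - 12994 = ((-2209/12603 + 1797780/2959) - 25704) - 12994 = (22650884909/37292277 - 25704) - 12994 = -935909803099/37292277 - 12994 = -1420485650437/37292277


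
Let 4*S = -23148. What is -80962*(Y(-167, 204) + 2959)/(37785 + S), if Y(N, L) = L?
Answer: -128041403/15999 ≈ -8003.1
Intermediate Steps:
S = -5787 (S = (¼)*(-23148) = -5787)
-80962*(Y(-167, 204) + 2959)/(37785 + S) = -80962*(204 + 2959)/(37785 - 5787) = -80962/(31998/3163) = -80962/(31998*(1/3163)) = -80962/31998/3163 = -80962*3163/31998 = -128041403/15999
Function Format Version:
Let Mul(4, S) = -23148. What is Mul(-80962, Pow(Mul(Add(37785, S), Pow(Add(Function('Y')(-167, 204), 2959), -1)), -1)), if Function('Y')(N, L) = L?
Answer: Rational(-128041403, 15999) ≈ -8003.1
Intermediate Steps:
S = -5787 (S = Mul(Rational(1, 4), -23148) = -5787)
Mul(-80962, Pow(Mul(Add(37785, S), Pow(Add(Function('Y')(-167, 204), 2959), -1)), -1)) = Mul(-80962, Pow(Mul(Add(37785, -5787), Pow(Add(204, 2959), -1)), -1)) = Mul(-80962, Pow(Mul(31998, Pow(3163, -1)), -1)) = Mul(-80962, Pow(Mul(31998, Rational(1, 3163)), -1)) = Mul(-80962, Pow(Rational(31998, 3163), -1)) = Mul(-80962, Rational(3163, 31998)) = Rational(-128041403, 15999)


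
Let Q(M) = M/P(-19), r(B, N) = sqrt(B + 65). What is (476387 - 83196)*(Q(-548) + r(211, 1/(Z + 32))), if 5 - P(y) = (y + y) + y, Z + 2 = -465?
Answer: -107734334/31 + 786382*sqrt(69) ≈ 3.0569e+6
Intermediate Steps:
Z = -467 (Z = -2 - 465 = -467)
r(B, N) = sqrt(65 + B)
P(y) = 5 - 3*y (P(y) = 5 - ((y + y) + y) = 5 - (2*y + y) = 5 - 3*y)
Q(M) = M/62 (Q(M) = M/(5 - 3*(-19)) = M/(5 + 57) = M/62)
(476387 - 83196)*(Q(-548) + r(211, 1/(Z + 32))) = (476387 - 83196)*((1/62)*(-548) + sqrt(65 + 211)) = 393191*(-274/31 + sqrt(276)) = 393191*(-274/31 + 2*sqrt(69)) = -107734334/31 + 786382*sqrt(69)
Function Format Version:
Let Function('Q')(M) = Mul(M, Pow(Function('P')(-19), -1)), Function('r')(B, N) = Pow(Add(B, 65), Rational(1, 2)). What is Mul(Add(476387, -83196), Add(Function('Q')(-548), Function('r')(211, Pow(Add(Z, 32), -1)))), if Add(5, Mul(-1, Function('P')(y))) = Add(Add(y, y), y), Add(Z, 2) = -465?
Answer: Add(Rational(-107734334, 31), Mul(786382, Pow(69, Rational(1, 2)))) ≈ 3.0569e+6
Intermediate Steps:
Z = -467 (Z = Add(-2, -465) = -467)
Function('r')(B, N) = Pow(Add(65, B), Rational(1, 2))
Function('P')(y) = Add(5, Mul(-3, y)) (Function('P')(y) = Add(5, Mul(-1, Add(Add(y, y), y))) = Add(5, Mul(-1, Add(Mul(2, y), y))) = Add(5, Mul(-1, Mul(3, y))) = Add(5, Mul(-3, y)))
Function('Q')(M) = Mul(Rational(1, 62), M) (Function('Q')(M) = Mul(M, Pow(Add(5, Mul(-3, -19)), -1)) = Mul(M, Pow(Add(5, 57), -1)) = Mul(M, Pow(62, -1)) = Mul(M, Rational(1, 62)) = Mul(Rational(1, 62), M))
Mul(Add(476387, -83196), Add(Function('Q')(-548), Function('r')(211, Pow(Add(Z, 32), -1)))) = Mul(Add(476387, -83196), Add(Mul(Rational(1, 62), -548), Pow(Add(65, 211), Rational(1, 2)))) = Mul(393191, Add(Rational(-274, 31), Pow(276, Rational(1, 2)))) = Mul(393191, Add(Rational(-274, 31), Mul(2, Pow(69, Rational(1, 2))))) = Add(Rational(-107734334, 31), Mul(786382, Pow(69, Rational(1, 2))))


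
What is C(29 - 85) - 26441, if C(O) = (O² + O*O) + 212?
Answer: -19957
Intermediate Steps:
C(O) = 212 + 2*O² (C(O) = (O² + O²) + 212 = 2*O² + 212 = 212 + 2*O²)
C(29 - 85) - 26441 = (212 + 2*(29 - 85)²) - 26441 = (212 + 2*(-56)²) - 26441 = (212 + 2*3136) - 26441 = (212 + 6272) - 26441 = 6484 - 26441 = -19957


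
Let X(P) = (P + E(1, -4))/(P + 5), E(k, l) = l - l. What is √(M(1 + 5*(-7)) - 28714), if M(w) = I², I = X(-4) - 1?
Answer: I*√28689 ≈ 169.38*I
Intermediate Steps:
E(k, l) = 0
X(P) = P/(5 + P) (X(P) = (P + 0)/(P + 5) = P/(5 + P))
I = -5 (I = -4/(5 - 4) - 1 = -4/1 - 1 = -4*1 - 1 = -4 - 1 = -5)
M(w) = 25 (M(w) = (-5)² = 25)
√(M(1 + 5*(-7)) - 28714) = √(25 - 28714) = √(-28689) = I*√28689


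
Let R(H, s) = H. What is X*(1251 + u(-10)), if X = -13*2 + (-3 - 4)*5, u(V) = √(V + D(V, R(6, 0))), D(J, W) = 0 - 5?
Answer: -76311 - 61*I*√15 ≈ -76311.0 - 236.25*I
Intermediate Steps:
D(J, W) = -5
u(V) = √(-5 + V) (u(V) = √(V - 5) = √(-5 + V))
X = -61 (X = -26 - 7*5 = -26 - 35 = -61)
X*(1251 + u(-10)) = -61*(1251 + √(-5 - 10)) = -61*(1251 + √(-15)) = -61*(1251 + I*√15) = -76311 - 61*I*√15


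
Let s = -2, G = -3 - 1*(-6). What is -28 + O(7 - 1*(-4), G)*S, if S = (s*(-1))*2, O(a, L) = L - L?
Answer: -28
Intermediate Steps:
G = 3 (G = -3 + 6 = 3)
O(a, L) = 0
S = 4 (S = -2*(-1)*2 = 2*2 = 4)
-28 + O(7 - 1*(-4), G)*S = -28 + 0*4 = -28 + 0 = -28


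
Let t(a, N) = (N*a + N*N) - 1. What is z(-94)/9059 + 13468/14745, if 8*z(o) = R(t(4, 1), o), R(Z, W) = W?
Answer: 487333433/534299820 ≈ 0.91210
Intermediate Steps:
t(a, N) = -1 + N² + N*a (t(a, N) = (N*a + N²) - 1 = (N² + N*a) - 1 = -1 + N² + N*a)
z(o) = o/8
z(-94)/9059 + 13468/14745 = ((⅛)*(-94))/9059 + 13468/14745 = -47/4*1/9059 + 13468*(1/14745) = -47/36236 + 13468/14745 = 487333433/534299820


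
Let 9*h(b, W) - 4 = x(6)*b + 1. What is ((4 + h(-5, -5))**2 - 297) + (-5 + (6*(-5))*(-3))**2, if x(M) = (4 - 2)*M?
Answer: 561529/81 ≈ 6932.5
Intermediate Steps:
x(M) = 2*M
h(b, W) = 5/9 + 4*b/3 (h(b, W) = 4/9 + ((2*6)*b + 1)/9 = 4/9 + (12*b + 1)/9 = 4/9 + (1 + 12*b)/9 = 4/9 + (1/9 + 4*b/3) = 5/9 + 4*b/3)
((4 + h(-5, -5))**2 - 297) + (-5 + (6*(-5))*(-3))**2 = ((4 + (5/9 + (4/3)*(-5)))**2 - 297) + (-5 + (6*(-5))*(-3))**2 = ((4 + (5/9 - 20/3))**2 - 297) + (-5 - 30*(-3))**2 = ((4 - 55/9)**2 - 297) + (-5 + 90)**2 = ((-19/9)**2 - 297) + 85**2 = (361/81 - 297) + 7225 = -23696/81 + 7225 = 561529/81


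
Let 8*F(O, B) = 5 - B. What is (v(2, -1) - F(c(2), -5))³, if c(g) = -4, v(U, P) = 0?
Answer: -125/64 ≈ -1.9531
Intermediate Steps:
F(O, B) = 5/8 - B/8 (F(O, B) = (5 - B)/8 = 5/8 - B/8)
(v(2, -1) - F(c(2), -5))³ = (0 - (5/8 - ⅛*(-5)))³ = (0 - (5/8 + 5/8))³ = (0 - 1*5/4)³ = (0 - 5/4)³ = (-5/4)³ = -125/64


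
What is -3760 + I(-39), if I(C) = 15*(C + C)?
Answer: -4930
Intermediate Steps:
I(C) = 30*C (I(C) = 15*(2*C) = 30*C)
-3760 + I(-39) = -3760 + 30*(-39) = -3760 - 1170 = -4930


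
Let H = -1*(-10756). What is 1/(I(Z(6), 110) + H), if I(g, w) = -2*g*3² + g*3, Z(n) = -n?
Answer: 1/10846 ≈ 9.2200e-5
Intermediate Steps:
H = 10756
I(g, w) = -15*g (I(g, w) = -2*g*9 + 3*g = -18*g + 3*g = -15*g)
1/(I(Z(6), 110) + H) = 1/(-(-15)*6 + 10756) = 1/(-15*(-6) + 10756) = 1/(90 + 10756) = 1/10846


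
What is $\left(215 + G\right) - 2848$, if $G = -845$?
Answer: $-3478$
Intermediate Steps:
$\left(215 + G\right) - 2848 = \left(215 - 845\right) - 2848 = -630 - 2848 = -3478$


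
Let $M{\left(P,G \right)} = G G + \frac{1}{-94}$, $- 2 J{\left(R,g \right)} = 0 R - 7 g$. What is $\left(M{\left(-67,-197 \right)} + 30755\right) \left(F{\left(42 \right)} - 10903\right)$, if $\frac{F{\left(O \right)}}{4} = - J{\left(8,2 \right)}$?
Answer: $- \frac{71477972965}{94} \approx -7.604 \cdot 10^{8}$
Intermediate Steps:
$J{\left(R,g \right)} = \frac{7 g}{2}$ ($J{\left(R,g \right)} = - \frac{0 R - 7 g}{2} = - \frac{0 - 7 g}{2} = - \frac{\left(-7\right) g}{2} = \frac{7 g}{2}$)
$F{\left(O \right)} = -28$ ($F{\left(O \right)} = 4 \left(- \frac{7 \cdot 2}{2}\right) = 4 \left(\left(-1\right) 7\right) = 4 \left(-7\right) = -28$)
$M{\left(P,G \right)} = - \frac{1}{94} + G^{2}$ ($M{\left(P,G \right)} = G^{2} - \frac{1}{94} = - \frac{1}{94} + G^{2}$)
$\left(M{\left(-67,-197 \right)} + 30755\right) \left(F{\left(42 \right)} - 10903\right) = \left(\left(- \frac{1}{94} + \left(-197\right)^{2}\right) + 30755\right) \left(-28 - 10903\right) = \left(\left(- \frac{1}{94} + 38809\right) + 30755\right) \left(-10931\right) = \left(\frac{3648045}{94} + 30755\right) \left(-10931\right) = \frac{6539015}{94} \left(-10931\right) = - \frac{71477972965}{94}$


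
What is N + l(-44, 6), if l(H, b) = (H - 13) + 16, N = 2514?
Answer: 2473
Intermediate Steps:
l(H, b) = 3 + H (l(H, b) = (-13 + H) + 16 = 3 + H)
N + l(-44, 6) = 2514 + (3 - 44) = 2514 - 41 = 2473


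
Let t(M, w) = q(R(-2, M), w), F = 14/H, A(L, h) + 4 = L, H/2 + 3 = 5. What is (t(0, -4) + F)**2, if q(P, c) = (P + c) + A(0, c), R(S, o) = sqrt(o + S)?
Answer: 73/4 - 9*I*sqrt(2) ≈ 18.25 - 12.728*I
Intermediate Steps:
H = 4 (H = -6 + 2*5 = -6 + 10 = 4)
A(L, h) = -4 + L
R(S, o) = sqrt(S + o)
F = 7/2 (F = 14/4 = 14*(1/4) = 7/2 ≈ 3.5000)
q(P, c) = -4 + P + c (q(P, c) = (P + c) + (-4 + 0) = (P + c) - 4 = -4 + P + c)
t(M, w) = -4 + w + sqrt(-2 + M) (t(M, w) = -4 + sqrt(-2 + M) + w = -4 + w + sqrt(-2 + M))
(t(0, -4) + F)**2 = ((-4 - 4 + sqrt(-2 + 0)) + 7/2)**2 = ((-4 - 4 + sqrt(-2)) + 7/2)**2 = ((-4 - 4 + I*sqrt(2)) + 7/2)**2 = ((-8 + I*sqrt(2)) + 7/2)**2 = (-9/2 + I*sqrt(2))**2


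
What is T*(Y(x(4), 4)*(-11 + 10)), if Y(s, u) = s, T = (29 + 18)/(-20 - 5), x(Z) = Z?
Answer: 188/25 ≈ 7.5200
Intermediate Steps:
T = -47/25 (T = 47/(-25) = 47*(-1/25) = -47/25 ≈ -1.8800)
T*(Y(x(4), 4)*(-11 + 10)) = -188*(-11 + 10)/25 = -188*(-1)/25 = -47/25*(-4) = 188/25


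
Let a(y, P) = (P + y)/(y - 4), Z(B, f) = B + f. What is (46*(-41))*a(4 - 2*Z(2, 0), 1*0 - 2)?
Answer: -943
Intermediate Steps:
a(y, P) = (P + y)/(-4 + y)
(46*(-41))*a(4 - 2*Z(2, 0), 1*0 - 2) = (46*(-41))*(((1*0 - 2) + (4 - 2*(2 + 0)))/(-4 + (4 - 2*(2 + 0)))) = -1886*((0 - 2) + (4 - 2*2))/(-4 + (4 - 2*2)) = -1886*(-2 + (4 - 4))/(-4 + (4 - 4)) = -1886*(-2 + 0)/(-4 + 0) = -1886*(-2)/(-4) = -(-943)*(-2)/2 = -1886*½ = -943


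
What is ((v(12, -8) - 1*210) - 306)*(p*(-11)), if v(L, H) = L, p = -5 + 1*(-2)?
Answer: -38808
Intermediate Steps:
p = -7 (p = -5 - 2 = -7)
((v(12, -8) - 1*210) - 306)*(p*(-11)) = ((12 - 1*210) - 306)*(-7*(-11)) = ((12 - 210) - 306)*77 = (-198 - 306)*77 = -504*77 = -38808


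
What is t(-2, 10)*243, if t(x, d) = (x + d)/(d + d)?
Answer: 486/5 ≈ 97.200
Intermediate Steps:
t(x, d) = (d + x)/(2*d) (t(x, d) = (d + x)/((2*d)) = (d + x)*(1/(2*d)) = (d + x)/(2*d))
t(-2, 10)*243 = ((½)*(10 - 2)/10)*243 = ((½)*(⅒)*8)*243 = (⅖)*243 = 486/5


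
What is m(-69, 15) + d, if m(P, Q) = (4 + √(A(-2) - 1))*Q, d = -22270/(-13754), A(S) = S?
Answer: 423755/6877 + 15*I*√3 ≈ 61.619 + 25.981*I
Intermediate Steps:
d = 11135/6877 (d = -22270*(-1/13754) = 11135/6877 ≈ 1.6192)
m(P, Q) = Q*(4 + I*√3) (m(P, Q) = (4 + √(-2 - 1))*Q = (4 + √(-3))*Q = (4 + I*√3)*Q = Q*(4 + I*√3))
m(-69, 15) + d = 15*(4 + I*√3) + 11135/6877 = (60 + 15*I*√3) + 11135/6877 = 423755/6877 + 15*I*√3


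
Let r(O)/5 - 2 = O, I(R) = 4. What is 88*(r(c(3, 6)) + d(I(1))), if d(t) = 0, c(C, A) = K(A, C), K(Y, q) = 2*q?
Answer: 3520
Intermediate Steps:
c(C, A) = 2*C
r(O) = 10 + 5*O
88*(r(c(3, 6)) + d(I(1))) = 88*((10 + 5*(2*3)) + 0) = 88*((10 + 5*6) + 0) = 88*((10 + 30) + 0) = 88*(40 + 0) = 88*40 = 3520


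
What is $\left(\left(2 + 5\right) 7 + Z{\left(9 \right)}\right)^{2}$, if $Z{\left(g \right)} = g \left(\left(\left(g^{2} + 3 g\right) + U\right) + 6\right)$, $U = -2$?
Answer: $1117249$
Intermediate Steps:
$Z{\left(g \right)} = g \left(4 + g^{2} + 3 g\right)$ ($Z{\left(g \right)} = g \left(\left(\left(g^{2} + 3 g\right) - 2\right) + 6\right) = g \left(\left(-2 + g^{2} + 3 g\right) + 6\right) = g \left(4 + g^{2} + 3 g\right)$)
$\left(\left(2 + 5\right) 7 + Z{\left(9 \right)}\right)^{2} = \left(\left(2 + 5\right) 7 + 9 \left(4 + 9^{2} + 3 \cdot 9\right)\right)^{2} = \left(7 \cdot 7 + 9 \left(4 + 81 + 27\right)\right)^{2} = \left(49 + 9 \cdot 112\right)^{2} = \left(49 + 1008\right)^{2} = 1057^{2} = 1117249$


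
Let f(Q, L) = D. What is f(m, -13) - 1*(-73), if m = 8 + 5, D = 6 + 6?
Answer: 85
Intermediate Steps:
D = 12
m = 13
f(Q, L) = 12
f(m, -13) - 1*(-73) = 12 - 1*(-73) = 12 + 73 = 85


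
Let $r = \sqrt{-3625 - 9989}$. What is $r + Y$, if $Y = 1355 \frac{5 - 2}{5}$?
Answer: $813 + i \sqrt{13614} \approx 813.0 + 116.68 i$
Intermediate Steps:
$r = i \sqrt{13614}$ ($r = \sqrt{-13614} = i \sqrt{13614} \approx 116.68 i$)
$Y = 813$ ($Y = 1355 \cdot \frac{1}{5} \cdot 3 = 1355 \cdot \frac{3}{5} = 813$)
$r + Y = i \sqrt{13614} + 813 = 813 + i \sqrt{13614}$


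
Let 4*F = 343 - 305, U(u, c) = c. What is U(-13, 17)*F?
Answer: 323/2 ≈ 161.50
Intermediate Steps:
F = 19/2 (F = (343 - 305)/4 = (¼)*38 = 19/2 ≈ 9.5000)
U(-13, 17)*F = 17*(19/2) = 323/2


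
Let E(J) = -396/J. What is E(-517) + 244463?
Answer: 11489797/47 ≈ 2.4446e+5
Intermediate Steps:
E(-517) + 244463 = -396/(-517) + 244463 = -396*(-1/517) + 244463 = 36/47 + 244463 = 11489797/47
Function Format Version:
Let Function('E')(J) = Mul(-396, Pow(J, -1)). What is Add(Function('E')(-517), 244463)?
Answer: Rational(11489797, 47) ≈ 2.4446e+5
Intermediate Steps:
Add(Function('E')(-517), 244463) = Add(Mul(-396, Pow(-517, -1)), 244463) = Add(Mul(-396, Rational(-1, 517)), 244463) = Add(Rational(36, 47), 244463) = Rational(11489797, 47)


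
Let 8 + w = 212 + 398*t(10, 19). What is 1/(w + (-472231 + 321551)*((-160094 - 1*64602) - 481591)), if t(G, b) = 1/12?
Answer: 6/638539952383 ≈ 9.3964e-12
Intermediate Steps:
t(G, b) = 1/12
w = 1423/6 (w = -8 + (212 + 398*(1/12)) = -8 + (212 + 199/6) = -8 + 1471/6 = 1423/6 ≈ 237.17)
1/(w + (-472231 + 321551)*((-160094 - 1*64602) - 481591)) = 1/(1423/6 + (-472231 + 321551)*((-160094 - 1*64602) - 481591)) = 1/(1423/6 - 150680*((-160094 - 64602) - 481591)) = 1/(1423/6 - 150680*(-224696 - 481591)) = 1/(1423/6 - 150680*(-706287)) = 1/(1423/6 + 106423325160) = 1/(638539952383/6) = 6/638539952383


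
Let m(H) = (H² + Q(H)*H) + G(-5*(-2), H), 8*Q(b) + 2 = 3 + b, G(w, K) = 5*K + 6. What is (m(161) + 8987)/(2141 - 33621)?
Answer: -155917/125920 ≈ -1.2382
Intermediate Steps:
G(w, K) = 6 + 5*K
Q(b) = ⅛ + b/8 (Q(b) = -¼ + (3 + b)/8 = -¼ + (3/8 + b/8) = ⅛ + b/8)
m(H) = 6 + H² + 5*H + H*(⅛ + H/8) (m(H) = (H² + (⅛ + H/8)*H) + (6 + 5*H) = (H² + H*(⅛ + H/8)) + (6 + 5*H) = 6 + H² + 5*H + H*(⅛ + H/8))
(m(161) + 8987)/(2141 - 33621) = ((6 + (9/8)*161² + (41/8)*161) + 8987)/(2141 - 33621) = ((6 + (9/8)*25921 + 6601/8) + 8987)/(-31480) = ((6 + 233289/8 + 6601/8) + 8987)*(-1/31480) = (119969/4 + 8987)*(-1/31480) = (155917/4)*(-1/31480) = -155917/125920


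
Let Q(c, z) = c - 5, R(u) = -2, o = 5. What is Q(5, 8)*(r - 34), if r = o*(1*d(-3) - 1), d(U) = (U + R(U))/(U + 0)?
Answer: 0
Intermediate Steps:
d(U) = (-2 + U)/U (d(U) = (U - 2)/(U + 0) = (-2 + U)/U)
Q(c, z) = -5 + c
r = 10/3 (r = 5*(1*((-2 - 3)/(-3)) - 1) = 5*(1*(-⅓*(-5)) - 1) = 5*(1*(5/3) - 1) = 5*(5/3 - 1) = 5*(⅔) = 10/3 ≈ 3.3333)
Q(5, 8)*(r - 34) = (-5 + 5)*(10/3 - 34) = 0*(-92/3) = 0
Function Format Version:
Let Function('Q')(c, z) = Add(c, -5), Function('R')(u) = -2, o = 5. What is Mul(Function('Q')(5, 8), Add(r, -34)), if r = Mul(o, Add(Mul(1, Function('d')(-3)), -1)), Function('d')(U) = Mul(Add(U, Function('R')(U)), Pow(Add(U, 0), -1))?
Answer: 0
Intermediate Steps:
Function('d')(U) = Mul(Pow(U, -1), Add(-2, U)) (Function('d')(U) = Mul(Add(U, -2), Pow(Add(U, 0), -1)) = Mul(Add(-2, U), Pow(U, -1)) = Mul(Pow(U, -1), Add(-2, U)))
Function('Q')(c, z) = Add(-5, c)
r = Rational(10, 3) (r = Mul(5, Add(Mul(1, Mul(Pow(-3, -1), Add(-2, -3))), -1)) = Mul(5, Add(Mul(1, Mul(Rational(-1, 3), -5)), -1)) = Mul(5, Add(Mul(1, Rational(5, 3)), -1)) = Mul(5, Add(Rational(5, 3), -1)) = Mul(5, Rational(2, 3)) = Rational(10, 3) ≈ 3.3333)
Mul(Function('Q')(5, 8), Add(r, -34)) = Mul(Add(-5, 5), Add(Rational(10, 3), -34)) = Mul(0, Rational(-92, 3)) = 0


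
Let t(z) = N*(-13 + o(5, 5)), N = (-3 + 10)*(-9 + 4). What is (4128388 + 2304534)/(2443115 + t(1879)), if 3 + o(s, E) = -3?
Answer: 3216461/1221890 ≈ 2.6324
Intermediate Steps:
N = -35 (N = 7*(-5) = -35)
o(s, E) = -6 (o(s, E) = -3 - 3 = -6)
t(z) = 665 (t(z) = -35*(-13 - 6) = -35*(-19) = 665)
(4128388 + 2304534)/(2443115 + t(1879)) = (4128388 + 2304534)/(2443115 + 665) = 6432922/2443780 = 6432922*(1/2443780) = 3216461/1221890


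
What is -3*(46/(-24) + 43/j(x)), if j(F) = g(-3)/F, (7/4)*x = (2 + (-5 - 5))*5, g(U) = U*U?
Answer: 28003/84 ≈ 333.37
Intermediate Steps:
g(U) = U²
x = -160/7 (x = 4*((2 + (-5 - 5))*5)/7 = 4*((2 - 10)*5)/7 = 4*(-8*5)/7 = (4/7)*(-40) = -160/7 ≈ -22.857)
j(F) = 9/F (j(F) = (-3)²/F = 9/F)
-3*(46/(-24) + 43/j(x)) = -3*(46/(-24) + 43/((9/(-160/7)))) = -3*(46*(-1/24) + 43/((9*(-7/160)))) = -3*(-23/12 + 43/(-63/160)) = -3*(-23/12 + 43*(-160/63)) = -3*(-23/12 - 6880/63) = -3*(-28003/252) = 28003/84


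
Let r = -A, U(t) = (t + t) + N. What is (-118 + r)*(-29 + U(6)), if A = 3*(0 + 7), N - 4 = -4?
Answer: 2363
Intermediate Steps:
N = 0 (N = 4 - 4 = 0)
U(t) = 2*t (U(t) = (t + t) + 0 = 2*t + 0 = 2*t)
A = 21 (A = 3*7 = 21)
r = -21 (r = -1*21 = -21)
(-118 + r)*(-29 + U(6)) = (-118 - 21)*(-29 + 2*6) = -139*(-29 + 12) = -139*(-17) = 2363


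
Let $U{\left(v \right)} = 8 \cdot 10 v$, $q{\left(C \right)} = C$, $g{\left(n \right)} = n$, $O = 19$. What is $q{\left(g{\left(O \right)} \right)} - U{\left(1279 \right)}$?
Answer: $-102301$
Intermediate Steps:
$U{\left(v \right)} = 80 v$
$q{\left(g{\left(O \right)} \right)} - U{\left(1279 \right)} = 19 - 80 \cdot 1279 = 19 - 102320 = -102301$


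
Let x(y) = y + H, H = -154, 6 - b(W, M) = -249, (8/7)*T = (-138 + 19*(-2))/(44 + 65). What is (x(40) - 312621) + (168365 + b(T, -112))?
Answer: -144115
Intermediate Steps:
T = -154/109 (T = 7*((-138 + 19*(-2))/(44 + 65))/8 = 7*((-138 - 38)/109)/8 = 7*(-176*1/109)/8 = (7/8)*(-176/109) = -154/109 ≈ -1.4128)
b(W, M) = 255 (b(W, M) = 6 - 1*(-249) = 6 + 249 = 255)
x(y) = -154 + y (x(y) = y - 154 = -154 + y)
(x(40) - 312621) + (168365 + b(T, -112)) = ((-154 + 40) - 312621) + (168365 + 255) = (-114 - 312621) + 168620 = -312735 + 168620 = -144115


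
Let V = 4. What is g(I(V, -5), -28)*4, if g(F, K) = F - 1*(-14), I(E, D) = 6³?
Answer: 920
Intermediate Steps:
I(E, D) = 216
g(F, K) = 14 + F (g(F, K) = F + 14 = 14 + F)
g(I(V, -5), -28)*4 = (14 + 216)*4 = 230*4 = 920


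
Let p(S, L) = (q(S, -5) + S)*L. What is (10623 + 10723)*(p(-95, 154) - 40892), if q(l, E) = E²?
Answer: -1102990512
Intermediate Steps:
p(S, L) = L*(25 + S) (p(S, L) = ((-5)² + S)*L = (25 + S)*L = L*(25 + S))
(10623 + 10723)*(p(-95, 154) - 40892) = (10623 + 10723)*(154*(25 - 95) - 40892) = 21346*(154*(-70) - 40892) = 21346*(-10780 - 40892) = 21346*(-51672) = -1102990512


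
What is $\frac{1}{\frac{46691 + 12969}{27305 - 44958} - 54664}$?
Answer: $- \frac{17653}{965043252} \approx -1.8292 \cdot 10^{-5}$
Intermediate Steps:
$\frac{1}{\frac{46691 + 12969}{27305 - 44958} - 54664} = \frac{1}{\frac{59660}{-17653} - 54664} = \frac{1}{59660 \left(- \frac{1}{17653}\right) - 54664} = \frac{1}{- \frac{59660}{17653} - 54664} = \frac{1}{- \frac{965043252}{17653}} = - \frac{17653}{965043252}$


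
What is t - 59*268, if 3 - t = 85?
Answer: -15894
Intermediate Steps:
t = -82 (t = 3 - 1*85 = 3 - 85 = -82)
t - 59*268 = -82 - 59*268 = -82 - 15812 = -15894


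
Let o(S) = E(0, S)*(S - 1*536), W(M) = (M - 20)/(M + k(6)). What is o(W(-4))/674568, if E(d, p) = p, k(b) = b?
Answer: 274/28107 ≈ 0.0097485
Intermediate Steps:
W(M) = (-20 + M)/(6 + M) (W(M) = (M - 20)/(M + 6) = (-20 + M)/(6 + M))
o(S) = S*(-536 + S) (o(S) = S*(S - 1*536) = S*(S - 536) = S*(-536 + S))
o(W(-4))/674568 = (((-20 - 4)/(6 - 4))*(-536 + (-20 - 4)/(6 - 4)))/674568 = ((-24/2)*(-536 - 24/2))*(1/674568) = (((1/2)*(-24))*(-536 + (1/2)*(-24)))*(1/674568) = -12*(-536 - 12)*(1/674568) = -12*(-548)*(1/674568) = 6576*(1/674568) = 274/28107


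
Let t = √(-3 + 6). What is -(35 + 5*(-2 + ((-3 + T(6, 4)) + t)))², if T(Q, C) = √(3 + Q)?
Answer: -700 - 250*√3 ≈ -1133.0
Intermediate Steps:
t = √3 ≈ 1.7320
-(35 + 5*(-2 + ((-3 + T(6, 4)) + t)))² = -(35 + 5*(-2 + ((-3 + √(3 + 6)) + √3)))² = -(35 + 5*(-2 + ((-3 + √9) + √3)))² = -(35 + 5*(-2 + ((-3 + 3) + √3)))² = -(35 + 5*(-2 + (0 + √3)))² = -(35 + 5*(-2 + √3))² = -(35 + (-10 + 5*√3))² = -(25 + 5*√3)²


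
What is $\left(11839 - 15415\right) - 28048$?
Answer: $-31624$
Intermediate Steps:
$\left(11839 - 15415\right) - 28048 = -3576 - 28048 = -31624$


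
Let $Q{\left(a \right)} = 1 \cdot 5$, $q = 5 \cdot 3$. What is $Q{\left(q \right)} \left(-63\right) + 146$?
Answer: $-169$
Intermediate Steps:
$q = 15$
$Q{\left(a \right)} = 5$
$Q{\left(q \right)} \left(-63\right) + 146 = 5 \left(-63\right) + 146 = -315 + 146 = -169$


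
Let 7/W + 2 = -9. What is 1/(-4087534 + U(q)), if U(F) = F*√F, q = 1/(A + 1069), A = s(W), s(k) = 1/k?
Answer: -1705186822470213632/6970009113198962208063145 - 209216*√3269/6970009113198962208063145 ≈ -2.4465e-7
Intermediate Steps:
W = -7/11 (W = 7/(-2 - 9) = 7/(-11) = 7*(-1/11) = -7/11 ≈ -0.63636)
A = -11/7 (A = 1/(-7/11) = -11/7 ≈ -1.5714)
q = 7/7472 (q = 1/(-11/7 + 1069) = 1/(7472/7) = 7/7472 ≈ 0.00093683)
U(F) = F^(3/2)
1/(-4087534 + U(q)) = 1/(-4087534 + (7/7472)^(3/2)) = 1/(-4087534 + 7*√3269/13957696)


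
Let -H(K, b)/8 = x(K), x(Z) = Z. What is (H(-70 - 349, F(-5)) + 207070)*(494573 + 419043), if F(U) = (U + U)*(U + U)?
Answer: 192244905952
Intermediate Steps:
F(U) = 4*U**2 (F(U) = (2*U)*(2*U) = 4*U**2)
H(K, b) = -8*K
(H(-70 - 349, F(-5)) + 207070)*(494573 + 419043) = (-8*(-70 - 349) + 207070)*(494573 + 419043) = (-8*(-419) + 207070)*913616 = (3352 + 207070)*913616 = 210422*913616 = 192244905952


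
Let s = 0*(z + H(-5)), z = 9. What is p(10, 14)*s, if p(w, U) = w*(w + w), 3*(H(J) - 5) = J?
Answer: 0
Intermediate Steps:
H(J) = 5 + J/3
p(w, U) = 2*w² (p(w, U) = w*(2*w) = 2*w²)
s = 0 (s = 0*(9 + (5 + (⅓)*(-5))) = 0*(9 + (5 - 5/3)) = 0*(9 + 10/3) = 0*(37/3) = 0)
p(10, 14)*s = (2*10²)*0 = (2*100)*0 = 200*0 = 0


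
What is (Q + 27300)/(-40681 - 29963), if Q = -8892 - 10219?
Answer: -8189/70644 ≈ -0.11592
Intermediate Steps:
Q = -19111
(Q + 27300)/(-40681 - 29963) = (-19111 + 27300)/(-40681 - 29963) = 8189/(-70644) = 8189*(-1/70644) = -8189/70644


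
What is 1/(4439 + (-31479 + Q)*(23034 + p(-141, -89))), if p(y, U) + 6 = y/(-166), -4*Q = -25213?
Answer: -664/384963373171 ≈ -1.7248e-9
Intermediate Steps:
Q = 25213/4 (Q = -¼*(-25213) = 25213/4 ≈ 6303.3)
p(y, U) = -6 - y/166 (p(y, U) = -6 + y/(-166) = -6 + y*(-1/166) = -6 - y/166)
1/(4439 + (-31479 + Q)*(23034 + p(-141, -89))) = 1/(4439 + (-31479 + 25213/4)*(23034 + (-6 - 1/166*(-141)))) = 1/(4439 - 100703*(23034 + (-6 + 141/166))/4) = 1/(4439 - 100703*(23034 - 855/166)/4) = 1/(4439 - 100703/4*3822789/166) = 1/(4439 - 384966320667/664) = 1/(-384963373171/664) = -664/384963373171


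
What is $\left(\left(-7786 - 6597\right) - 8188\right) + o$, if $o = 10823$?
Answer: $-11748$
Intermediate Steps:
$\left(\left(-7786 - 6597\right) - 8188\right) + o = \left(\left(-7786 - 6597\right) - 8188\right) + 10823 = \left(-14383 - 8188\right) + 10823 = -22571 + 10823 = -11748$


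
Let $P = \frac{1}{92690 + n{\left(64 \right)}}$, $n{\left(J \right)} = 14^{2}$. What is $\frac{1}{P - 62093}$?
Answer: $- \frac{92886}{5767570397} \approx -1.6105 \cdot 10^{-5}$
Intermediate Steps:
$n{\left(J \right)} = 196$
$P = \frac{1}{92886}$ ($P = \frac{1}{92690 + 196} = \frac{1}{92886} \approx 1.0766 \cdot 10^{-5}$)
$\frac{1}{P - 62093} = \frac{1}{\frac{1}{92886} - 62093} = \frac{1}{- \frac{5767570397}{92886}} = - \frac{92886}{5767570397}$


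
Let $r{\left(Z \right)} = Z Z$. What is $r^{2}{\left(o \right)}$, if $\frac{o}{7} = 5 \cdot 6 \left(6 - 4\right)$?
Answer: $31116960000$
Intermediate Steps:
$o = 420$ ($o = 7 \cdot 5 \cdot 6 \left(6 - 4\right) = 7 \cdot 5 \cdot 6 \cdot 2 = 7 \cdot 5 \cdot 12 = 7 \cdot 60 = 420$)
$r{\left(Z \right)} = Z^{2}$
$r^{2}{\left(o \right)} = \left(420^{2}\right)^{2} = 176400^{2} = 31116960000$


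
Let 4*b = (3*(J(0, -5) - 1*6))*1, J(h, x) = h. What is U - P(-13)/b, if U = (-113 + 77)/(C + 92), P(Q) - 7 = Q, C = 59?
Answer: -712/453 ≈ -1.5717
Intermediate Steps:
P(Q) = 7 + Q
b = -9/2 (b = ((3*(0 - 1*6))*1)/4 = ((3*(0 - 6))*1)/4 = ((3*(-6))*1)/4 = (-18*1)/4 = (¼)*(-18) = -9/2 ≈ -4.5000)
U = -36/151 (U = (-113 + 77)/(59 + 92) = -36/151 ≈ -0.23841)
U - P(-13)/b = -36/151 - (7 - 13)/(-9/2) = -36/151 - (-6)*(-2)/9 = -36/151 - 1*4/3 = -36/151 - 4/3 = -712/453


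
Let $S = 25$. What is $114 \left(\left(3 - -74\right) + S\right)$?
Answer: $11628$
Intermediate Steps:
$114 \left(\left(3 - -74\right) + S\right) = 114 \left(\left(3 - -74\right) + 25\right) = 114 \left(\left(3 + 74\right) + 25\right) = 114 \left(77 + 25\right) = 114 \cdot 102 = 11628$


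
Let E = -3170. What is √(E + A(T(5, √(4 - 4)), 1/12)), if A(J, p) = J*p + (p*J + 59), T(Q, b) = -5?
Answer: I*√112026/6 ≈ 55.784*I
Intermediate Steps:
A(J, p) = 59 + 2*J*p (A(J, p) = J*p + (J*p + 59) = J*p + (59 + J*p) = 59 + 2*J*p)
√(E + A(T(5, √(4 - 4)), 1/12)) = √(-3170 + (59 + 2*(-5)/12)) = √(-3170 + (59 + 2*(-5)*(1/12))) = √(-3170 + (59 - ⅚)) = √(-3170 + 349/6) = √(-18671/6) = I*√112026/6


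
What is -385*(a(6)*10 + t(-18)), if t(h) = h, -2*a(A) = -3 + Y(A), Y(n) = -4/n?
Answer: -385/3 ≈ -128.33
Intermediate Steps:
a(A) = 3/2 + 2/A (a(A) = -(-3 - 4/A)/2 = 3/2 + 2/A)
-385*(a(6)*10 + t(-18)) = -385*((3/2 + 2/6)*10 - 18) = -385*((3/2 + 2*(⅙))*10 - 18) = -385*((3/2 + ⅓)*10 - 18) = -385*((11/6)*10 - 18) = -385*(55/3 - 18) = -385*⅓ = -385/3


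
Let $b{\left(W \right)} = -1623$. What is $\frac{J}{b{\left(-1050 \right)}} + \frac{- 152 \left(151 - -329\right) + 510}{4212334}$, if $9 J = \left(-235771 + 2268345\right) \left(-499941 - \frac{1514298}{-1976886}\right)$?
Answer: $\frac{100737134771623113998947}{1448058704319927} \approx 6.9567 \cdot 10^{7}$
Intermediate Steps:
$J = - \frac{334807232083544612}{2965329}$ ($J = \frac{\left(-235771 + 2268345\right) \left(-499941 - \frac{1514298}{-1976886}\right)}{9} = \frac{2032574 \left(-499941 - - \frac{252383}{329481}\right)}{9} = \frac{2032574 \left(-499941 + \frac{252383}{329481}\right)}{9} = \frac{2032574 \left(- \frac{164720808238}{329481}\right)}{9} = \frac{1}{9} \left(- \frac{334807232083544612}{329481}\right) = - \frac{334807232083544612}{2965329} \approx -1.1291 \cdot 10^{11}$)
$\frac{J}{b{\left(-1050 \right)}} + \frac{- 152 \left(151 - -329\right) + 510}{4212334} = - \frac{334807232083544612}{2965329 \left(-1623\right)} + \frac{- 152 \left(151 - -329\right) + 510}{4212334} = \left(- \frac{334807232083544612}{2965329}\right) \left(- \frac{1}{1623}\right) + \left(- 152 \left(151 + 329\right) + 510\right) \frac{1}{4212334} = \frac{334807232083544612}{4812728967} + \left(\left(-152\right) 480 + 510\right) \frac{1}{4212334} = \frac{334807232083544612}{4812728967} + \left(-72960 + 510\right) \frac{1}{4212334} = \frac{334807232083544612}{4812728967} - \frac{5175}{300881} = \frac{100737134771623113998947}{1448058704319927}$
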